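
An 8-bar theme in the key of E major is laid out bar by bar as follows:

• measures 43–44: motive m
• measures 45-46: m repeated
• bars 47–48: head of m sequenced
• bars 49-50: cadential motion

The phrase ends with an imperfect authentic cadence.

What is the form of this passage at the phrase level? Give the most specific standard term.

Basic idea (bars 43-44) + its repetition (mm. 45–46) form the presentation; fragmentation and cadence (measures 47–50) form the continuation — the 8-bar whole is a sentence.

sentence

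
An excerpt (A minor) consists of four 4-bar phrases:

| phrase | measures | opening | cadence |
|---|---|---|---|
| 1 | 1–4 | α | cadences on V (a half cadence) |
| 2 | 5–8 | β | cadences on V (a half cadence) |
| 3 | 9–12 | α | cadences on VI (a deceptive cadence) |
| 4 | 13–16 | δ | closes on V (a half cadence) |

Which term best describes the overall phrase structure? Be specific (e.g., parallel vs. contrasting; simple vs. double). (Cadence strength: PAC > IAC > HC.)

Phrase 4 ends with a half cadence, no stronger than phrase 2's half cadence, so the four phrases do not form a double period; nor do phrases 3–4 duplicate 1–2, so it is not a repeated period. With no phrase reaching a conclusive cadence, the passage is a phrase group.

phrase group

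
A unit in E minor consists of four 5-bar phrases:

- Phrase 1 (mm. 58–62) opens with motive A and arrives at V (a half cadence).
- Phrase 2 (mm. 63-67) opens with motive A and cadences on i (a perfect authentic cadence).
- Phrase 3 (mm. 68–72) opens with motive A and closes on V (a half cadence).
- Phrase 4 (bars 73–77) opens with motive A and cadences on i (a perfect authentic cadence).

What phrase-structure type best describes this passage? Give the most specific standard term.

repeated period

The cadence pattern HC–PAC–HC–PAC is weak–strong twice, and phrases 3–4 restate phrases 1–2: a period heard twice, not a double period (which would end weakly at phrase 2).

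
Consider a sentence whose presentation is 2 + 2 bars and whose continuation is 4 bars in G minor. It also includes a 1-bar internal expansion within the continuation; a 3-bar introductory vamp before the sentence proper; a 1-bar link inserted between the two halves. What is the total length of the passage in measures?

Basic sentence: 2 + 2 + 4 = 8 bars.
8 (basic form) + 1 (internal expansion) + 3 (introduction) + 1 (link) = 13.

13 measures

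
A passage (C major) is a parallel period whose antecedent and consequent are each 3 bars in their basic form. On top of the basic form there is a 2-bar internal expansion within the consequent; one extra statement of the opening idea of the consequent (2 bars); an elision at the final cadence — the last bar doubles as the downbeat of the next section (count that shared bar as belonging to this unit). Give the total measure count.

Basic parallel period: 3 + 3 = 6 bars.
6 (basic form) + 2 (internal expansion) + 2 (extra statement) = 10.
The elision shares a bar with the next section but does not change this unit's count.

10 measures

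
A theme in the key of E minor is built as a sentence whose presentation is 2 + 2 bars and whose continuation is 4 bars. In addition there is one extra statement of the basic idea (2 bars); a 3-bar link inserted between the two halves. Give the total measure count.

Basic sentence: 2 + 2 + 4 = 8 bars.
8 (basic form) + 2 (extra statement) + 3 (link) = 13.

13 measures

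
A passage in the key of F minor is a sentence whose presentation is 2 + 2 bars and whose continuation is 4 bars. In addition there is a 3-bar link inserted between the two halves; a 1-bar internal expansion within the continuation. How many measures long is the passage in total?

12 measures

Basic sentence: 2 + 2 + 4 = 8 bars.
8 (basic form) + 3 (link) + 1 (internal expansion) = 12.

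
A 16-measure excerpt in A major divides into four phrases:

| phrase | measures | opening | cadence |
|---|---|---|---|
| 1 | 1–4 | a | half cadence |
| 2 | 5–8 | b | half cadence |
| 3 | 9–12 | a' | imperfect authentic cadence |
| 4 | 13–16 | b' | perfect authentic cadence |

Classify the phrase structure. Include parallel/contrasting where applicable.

Four phrases in two halves: the first half (measures 1–8) ends with a half cadence, the second (measures 9-16) with a perfect authentic cadence — a large antecedent–consequent pair, i.e. a double period.
Phrase 3 begins with the same material as phrase 1, making it parallel.

parallel double period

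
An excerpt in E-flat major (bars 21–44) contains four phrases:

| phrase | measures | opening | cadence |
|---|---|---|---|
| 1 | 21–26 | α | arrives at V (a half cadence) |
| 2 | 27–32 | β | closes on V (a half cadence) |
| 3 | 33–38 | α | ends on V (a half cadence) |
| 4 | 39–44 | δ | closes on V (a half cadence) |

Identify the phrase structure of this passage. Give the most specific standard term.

phrase group

Phrase 4 ends with a half cadence, no stronger than phrase 2's half cadence, so the four phrases do not form a double period; nor do phrases 3–4 duplicate 1–2, so it is not a repeated period. With no phrase reaching a conclusive cadence, the passage is a phrase group.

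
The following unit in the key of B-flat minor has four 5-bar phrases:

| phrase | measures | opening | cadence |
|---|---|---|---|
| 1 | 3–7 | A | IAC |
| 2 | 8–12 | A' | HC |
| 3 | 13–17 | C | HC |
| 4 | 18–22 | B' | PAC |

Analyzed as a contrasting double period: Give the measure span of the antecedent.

In a double period the four phrases pair into a large antecedent (phrases 1–2, ending half cadence) and a large consequent (phrases 3–4, ending perfect authentic cadence). The antecedent spans measures 3–12.

measures 3–12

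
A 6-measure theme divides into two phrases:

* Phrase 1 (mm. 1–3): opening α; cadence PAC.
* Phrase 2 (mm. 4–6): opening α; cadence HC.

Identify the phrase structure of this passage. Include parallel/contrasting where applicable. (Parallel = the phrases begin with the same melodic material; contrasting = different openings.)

phrase group

The second phrase closes with a half cadence, which is not stronger than the first phrase's perfect authentic cadence; without a weak→strong cadential pair there is no antecedent–consequent relationship, so this is a phrase group rather than a period.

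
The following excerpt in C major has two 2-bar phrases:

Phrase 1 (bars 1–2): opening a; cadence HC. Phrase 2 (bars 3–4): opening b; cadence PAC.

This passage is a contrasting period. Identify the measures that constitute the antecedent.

measures 1–2

The antecedent is the phrase ending with the weaker cadence (half cadence, phrase 1) and the consequent the one ending more conclusively (perfect authentic cadence, phrase 2); the antecedent is mm. 1–2.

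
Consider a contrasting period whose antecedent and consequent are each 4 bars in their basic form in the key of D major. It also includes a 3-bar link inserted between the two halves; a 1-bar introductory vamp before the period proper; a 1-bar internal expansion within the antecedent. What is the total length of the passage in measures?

Basic contrasting period: 4 + 4 = 8 bars.
8 (basic form) + 3 (link) + 1 (introduction) + 1 (internal expansion) = 13.

13 measures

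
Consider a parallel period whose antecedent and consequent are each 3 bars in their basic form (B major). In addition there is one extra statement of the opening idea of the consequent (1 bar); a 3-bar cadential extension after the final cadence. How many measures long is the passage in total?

10 measures

Basic parallel period: 3 + 3 = 6 bars.
6 (basic form) + 1 (extra statement) + 3 (cadential extension) = 10.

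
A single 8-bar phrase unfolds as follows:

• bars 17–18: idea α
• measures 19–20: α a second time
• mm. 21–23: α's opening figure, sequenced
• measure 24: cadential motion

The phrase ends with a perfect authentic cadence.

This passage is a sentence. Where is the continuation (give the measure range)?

After the presentation (mm. 17–20), the continuation covers the fragmentation through the cadence: mm. 21-24.

measures 21–24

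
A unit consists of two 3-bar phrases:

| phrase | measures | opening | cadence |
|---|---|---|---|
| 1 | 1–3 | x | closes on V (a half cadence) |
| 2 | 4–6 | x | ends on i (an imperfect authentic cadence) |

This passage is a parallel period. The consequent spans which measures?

The antecedent is the phrase ending with the weaker cadence (half cadence, phrase 1) and the consequent the one ending more conclusively (imperfect authentic cadence, phrase 2); the consequent is bars 4–6.

measures 4–6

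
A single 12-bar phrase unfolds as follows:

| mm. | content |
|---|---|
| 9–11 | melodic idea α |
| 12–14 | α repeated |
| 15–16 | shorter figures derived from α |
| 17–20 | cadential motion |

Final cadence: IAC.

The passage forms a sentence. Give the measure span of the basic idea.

measures 9–11

The presentation of a sentence is the basic idea (mm. 9–11) plus its repetition (bars 12–14); the basic idea is therefore bars 9-11.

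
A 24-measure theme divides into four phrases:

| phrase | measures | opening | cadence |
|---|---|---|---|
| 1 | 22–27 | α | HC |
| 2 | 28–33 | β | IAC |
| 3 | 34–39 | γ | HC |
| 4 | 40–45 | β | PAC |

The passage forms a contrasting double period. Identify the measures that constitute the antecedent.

In a double period the four phrases pair into a large antecedent (phrases 1–2, ending imperfect authentic cadence) and a large consequent (phrases 3–4, ending perfect authentic cadence). The antecedent spans mm. 22–33.

measures 22–33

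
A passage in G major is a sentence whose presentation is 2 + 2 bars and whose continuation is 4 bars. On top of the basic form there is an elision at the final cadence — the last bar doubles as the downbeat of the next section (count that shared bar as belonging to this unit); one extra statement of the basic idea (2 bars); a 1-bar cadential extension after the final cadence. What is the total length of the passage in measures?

Basic sentence: 2 + 2 + 4 = 8 bars.
8 (basic form) + 2 (extra statement) + 1 (cadential extension) = 11.
The elision shares a bar with the next section but does not change this unit's count.

11 measures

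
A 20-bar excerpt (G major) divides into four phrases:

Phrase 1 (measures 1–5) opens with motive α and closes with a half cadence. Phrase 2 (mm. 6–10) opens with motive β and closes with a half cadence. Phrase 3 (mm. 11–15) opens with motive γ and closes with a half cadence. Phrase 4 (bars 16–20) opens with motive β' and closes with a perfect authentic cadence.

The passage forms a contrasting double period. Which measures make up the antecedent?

measures 1–10

In a double period the first pair of phrases (ending half cadence) is the large antecedent and the second pair (ending perfect authentic cadence) is the large consequent; the antecedent is measures 1–10.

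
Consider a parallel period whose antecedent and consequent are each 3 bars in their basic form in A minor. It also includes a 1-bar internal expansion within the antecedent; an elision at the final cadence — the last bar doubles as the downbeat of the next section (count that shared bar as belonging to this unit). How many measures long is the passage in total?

7 measures

Basic parallel period: 3 + 3 = 6 bars.
6 (basic form) + 1 (internal expansion) = 7.
The elision shares a bar with the next section but does not change this unit's count.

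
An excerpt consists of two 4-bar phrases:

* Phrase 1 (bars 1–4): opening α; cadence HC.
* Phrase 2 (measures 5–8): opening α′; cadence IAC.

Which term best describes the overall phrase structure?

parallel period

Phrase 1 ends with a half cadence (weaker) and phrase 2 with an imperfect authentic cadence (stronger): antecedent + consequent = a period.
The two phrases open with the same material (α / α′), so the period is parallel.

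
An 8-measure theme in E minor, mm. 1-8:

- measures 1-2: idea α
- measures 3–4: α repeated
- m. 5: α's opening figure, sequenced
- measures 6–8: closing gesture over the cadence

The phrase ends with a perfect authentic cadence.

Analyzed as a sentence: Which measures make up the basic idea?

The presentation of a sentence is the basic idea (measures 1-2) plus its repetition (bars 3–4); the basic idea is therefore measures 1–2.

measures 1–2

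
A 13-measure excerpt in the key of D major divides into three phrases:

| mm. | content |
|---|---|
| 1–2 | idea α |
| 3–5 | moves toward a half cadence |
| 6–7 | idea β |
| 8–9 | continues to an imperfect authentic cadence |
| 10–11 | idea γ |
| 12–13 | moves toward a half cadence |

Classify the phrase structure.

The final phrase closes with a half cadence, which is not stronger than the preceding imperfect authentic cadence; the 3 phrases lack an overall antecedent–consequent design and so form a phrase group.

phrase group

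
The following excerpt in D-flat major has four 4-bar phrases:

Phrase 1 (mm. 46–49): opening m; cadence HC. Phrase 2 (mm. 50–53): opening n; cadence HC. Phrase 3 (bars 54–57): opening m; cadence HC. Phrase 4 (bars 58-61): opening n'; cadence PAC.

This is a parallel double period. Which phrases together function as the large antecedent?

phrases 1 and 2

In a double period the first pair of phrases (ending half cadence) is the large antecedent and the second pair (ending perfect authentic cadence) is the large consequent; the antecedent is phrases 1 and 2.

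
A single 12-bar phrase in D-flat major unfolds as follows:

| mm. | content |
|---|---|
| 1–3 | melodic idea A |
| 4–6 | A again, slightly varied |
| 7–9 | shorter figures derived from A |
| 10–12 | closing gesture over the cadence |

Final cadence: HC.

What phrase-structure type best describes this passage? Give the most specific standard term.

sentence

Basic idea (mm. 1–3) + its repetition (mm. 4–6) form the presentation; fragmentation and cadence (bars 7–12) form the continuation — the 12-bar whole is a sentence.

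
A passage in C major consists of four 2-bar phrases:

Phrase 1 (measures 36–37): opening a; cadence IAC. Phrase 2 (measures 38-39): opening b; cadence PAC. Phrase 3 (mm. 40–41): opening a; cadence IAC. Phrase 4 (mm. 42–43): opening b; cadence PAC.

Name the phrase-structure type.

repeated period

The cadence pattern IAC–PAC–IAC–PAC is weak–strong twice, and phrases 3–4 restate phrases 1–2: a period heard twice, not a double period (which would end weakly at phrase 2).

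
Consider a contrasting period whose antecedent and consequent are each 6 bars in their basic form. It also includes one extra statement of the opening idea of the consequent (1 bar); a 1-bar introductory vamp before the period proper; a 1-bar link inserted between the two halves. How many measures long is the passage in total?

15 measures

Basic contrasting period: 6 + 6 = 12 bars.
12 (basic form) + 1 (extra statement) + 1 (introduction) + 1 (link) = 15.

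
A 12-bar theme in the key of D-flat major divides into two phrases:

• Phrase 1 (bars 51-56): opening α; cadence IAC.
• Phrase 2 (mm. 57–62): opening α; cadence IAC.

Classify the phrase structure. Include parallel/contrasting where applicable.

repeated phrase

Both phrases have the same opening (α) and the same cadence (imperfect authentic cadence): the second is a restatement, not a consequent, so this is a repeated phrase rather than a period.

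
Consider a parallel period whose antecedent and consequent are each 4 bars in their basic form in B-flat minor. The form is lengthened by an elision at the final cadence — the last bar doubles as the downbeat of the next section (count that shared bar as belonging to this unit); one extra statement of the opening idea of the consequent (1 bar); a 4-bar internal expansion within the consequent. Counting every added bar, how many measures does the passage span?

Basic parallel period: 4 + 4 = 8 bars.
8 (basic form) + 1 (extra statement) + 4 (internal expansion) = 13.
The elision shares a bar with the next section but does not change this unit's count.

13 measures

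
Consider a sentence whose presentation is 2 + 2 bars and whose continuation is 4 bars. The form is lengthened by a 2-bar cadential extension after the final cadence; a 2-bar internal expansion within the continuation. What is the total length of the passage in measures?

Basic sentence: 2 + 2 + 4 = 8 bars.
8 (basic form) + 2 (cadential extension) + 2 (internal expansion) = 12.

12 measures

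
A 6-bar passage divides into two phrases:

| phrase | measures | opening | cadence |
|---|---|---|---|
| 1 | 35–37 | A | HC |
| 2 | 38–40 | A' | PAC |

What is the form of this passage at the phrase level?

Phrase 1 ends with a half cadence (weaker) and phrase 2 with a perfect authentic cadence (stronger): antecedent + consequent = a period.
The two phrases open with the same material (A / A'), so the period is parallel.

parallel period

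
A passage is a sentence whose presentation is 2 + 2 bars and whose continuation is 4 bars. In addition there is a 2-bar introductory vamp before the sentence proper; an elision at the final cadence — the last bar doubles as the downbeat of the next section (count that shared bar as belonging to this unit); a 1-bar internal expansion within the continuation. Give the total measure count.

11 measures

Basic sentence: 2 + 2 + 4 = 8 bars.
8 (basic form) + 2 (introduction) + 1 (internal expansion) = 11.
The elision shares a bar with the next section but does not change this unit's count.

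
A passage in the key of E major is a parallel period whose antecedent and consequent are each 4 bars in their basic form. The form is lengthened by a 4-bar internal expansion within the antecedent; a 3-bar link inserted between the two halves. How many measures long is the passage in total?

Basic parallel period: 4 + 4 = 8 bars.
8 (basic form) + 4 (internal expansion) + 3 (link) = 15.

15 measures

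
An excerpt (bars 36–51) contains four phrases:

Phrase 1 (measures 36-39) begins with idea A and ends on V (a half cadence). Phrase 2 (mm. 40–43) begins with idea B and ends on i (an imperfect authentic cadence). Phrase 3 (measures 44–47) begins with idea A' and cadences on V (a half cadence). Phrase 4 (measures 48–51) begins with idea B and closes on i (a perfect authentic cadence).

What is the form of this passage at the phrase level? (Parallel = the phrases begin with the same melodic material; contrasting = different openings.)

Four phrases in two halves: the first half (mm. 36–43) ends with an imperfect authentic cadence, the second (mm. 44-51) with a perfect authentic cadence — a large antecedent–consequent pair, i.e. a double period.
Phrase 3 begins with the same material as phrase 1, making it parallel.

parallel double period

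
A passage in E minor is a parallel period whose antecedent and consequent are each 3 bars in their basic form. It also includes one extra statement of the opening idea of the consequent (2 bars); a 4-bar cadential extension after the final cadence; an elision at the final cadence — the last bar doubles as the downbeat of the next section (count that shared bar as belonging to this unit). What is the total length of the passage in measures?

12 measures

Basic parallel period: 3 + 3 = 6 bars.
6 (basic form) + 2 (extra statement) + 4 (cadential extension) = 12.
The elision shares a bar with the next section but does not change this unit's count.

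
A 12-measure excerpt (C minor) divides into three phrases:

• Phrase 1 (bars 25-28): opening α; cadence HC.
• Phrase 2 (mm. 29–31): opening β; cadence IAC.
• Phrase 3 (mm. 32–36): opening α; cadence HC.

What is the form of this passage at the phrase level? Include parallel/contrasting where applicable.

phrase group

The final phrase closes with a half cadence, which is not stronger than the preceding imperfect authentic cadence; the 3 phrases lack an overall antecedent–consequent design and so form a phrase group.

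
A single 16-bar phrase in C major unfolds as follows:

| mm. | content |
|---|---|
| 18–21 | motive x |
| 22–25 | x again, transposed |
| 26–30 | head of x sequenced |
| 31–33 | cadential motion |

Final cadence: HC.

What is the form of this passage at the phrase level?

Basic idea (mm. 18–21) + its repetition (bars 22-25) form the presentation; fragmentation and cadence (bars 26–33) form the continuation — the 16-bar whole is a sentence.

sentence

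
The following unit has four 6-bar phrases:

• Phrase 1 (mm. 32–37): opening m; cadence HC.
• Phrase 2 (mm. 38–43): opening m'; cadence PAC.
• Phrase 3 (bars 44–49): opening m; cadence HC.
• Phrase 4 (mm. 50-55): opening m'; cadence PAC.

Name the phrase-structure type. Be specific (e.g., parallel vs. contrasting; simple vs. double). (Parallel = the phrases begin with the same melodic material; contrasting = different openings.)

repeated period

The cadence pattern HC–PAC–HC–PAC is weak–strong twice, and phrases 3–4 restate phrases 1–2: a period heard twice, not a double period (which would end weakly at phrase 2).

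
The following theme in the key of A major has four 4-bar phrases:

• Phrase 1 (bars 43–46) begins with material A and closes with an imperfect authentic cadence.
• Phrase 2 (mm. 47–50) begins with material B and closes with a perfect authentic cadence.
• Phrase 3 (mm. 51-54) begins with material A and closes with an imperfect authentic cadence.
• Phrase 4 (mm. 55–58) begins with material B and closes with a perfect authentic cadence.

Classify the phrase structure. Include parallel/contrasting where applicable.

repeated period

The cadence pattern IAC–PAC–IAC–PAC is weak–strong twice, and phrases 3–4 restate phrases 1–2: a period heard twice, not a double period (which would end weakly at phrase 2).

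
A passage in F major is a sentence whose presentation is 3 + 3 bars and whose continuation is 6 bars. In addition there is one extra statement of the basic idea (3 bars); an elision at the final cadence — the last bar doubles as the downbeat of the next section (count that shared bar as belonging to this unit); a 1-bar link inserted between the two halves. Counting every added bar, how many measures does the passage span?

16 measures

Basic sentence: 3 + 3 + 6 = 12 bars.
12 (basic form) + 3 (extra statement) + 1 (link) = 16.
The elision shares a bar with the next section but does not change this unit's count.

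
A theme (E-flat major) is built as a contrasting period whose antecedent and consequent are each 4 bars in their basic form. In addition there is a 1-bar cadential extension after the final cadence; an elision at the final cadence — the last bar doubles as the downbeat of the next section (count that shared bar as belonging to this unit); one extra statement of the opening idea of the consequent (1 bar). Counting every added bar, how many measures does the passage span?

Basic contrasting period: 4 + 4 = 8 bars.
8 (basic form) + 1 (cadential extension) + 1 (extra statement) = 10.
The elision shares a bar with the next section but does not change this unit's count.

10 measures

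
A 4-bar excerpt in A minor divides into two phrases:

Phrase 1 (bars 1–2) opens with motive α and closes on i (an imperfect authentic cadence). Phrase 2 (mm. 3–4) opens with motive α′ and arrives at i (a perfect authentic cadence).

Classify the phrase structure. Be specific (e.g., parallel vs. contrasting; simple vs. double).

Phrase 1 ends with an imperfect authentic cadence (weaker) and phrase 2 with a perfect authentic cadence (stronger): antecedent + consequent = a period.
The two phrases open with the same material (α / α′), so the period is parallel.

parallel period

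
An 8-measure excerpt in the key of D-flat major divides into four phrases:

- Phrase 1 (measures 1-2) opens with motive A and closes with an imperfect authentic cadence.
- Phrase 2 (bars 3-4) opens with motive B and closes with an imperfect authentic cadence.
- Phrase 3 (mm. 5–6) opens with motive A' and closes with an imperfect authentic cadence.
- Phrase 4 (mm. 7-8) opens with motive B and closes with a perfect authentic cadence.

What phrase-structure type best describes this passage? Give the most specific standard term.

parallel double period

Four phrases in two halves: the first half (bars 1–4) ends with an imperfect authentic cadence, the second (bars 5-8) with a perfect authentic cadence — a large antecedent–consequent pair, i.e. a double period.
Phrase 3 begins with the same material as phrase 1, making it parallel.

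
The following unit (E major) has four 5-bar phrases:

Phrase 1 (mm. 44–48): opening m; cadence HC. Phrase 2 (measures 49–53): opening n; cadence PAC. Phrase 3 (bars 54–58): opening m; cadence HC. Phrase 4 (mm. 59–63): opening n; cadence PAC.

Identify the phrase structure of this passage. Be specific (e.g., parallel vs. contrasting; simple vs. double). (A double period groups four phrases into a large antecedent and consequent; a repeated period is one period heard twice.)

The cadence pattern HC–PAC–HC–PAC is weak–strong twice, and phrases 3–4 restate phrases 1–2: a period heard twice, not a double period (which would end weakly at phrase 2).

repeated period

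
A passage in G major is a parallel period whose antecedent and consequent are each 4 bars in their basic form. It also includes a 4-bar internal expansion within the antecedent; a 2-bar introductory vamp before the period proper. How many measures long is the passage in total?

14 measures

Basic parallel period: 4 + 4 = 8 bars.
8 (basic form) + 4 (internal expansion) + 2 (introduction) = 14.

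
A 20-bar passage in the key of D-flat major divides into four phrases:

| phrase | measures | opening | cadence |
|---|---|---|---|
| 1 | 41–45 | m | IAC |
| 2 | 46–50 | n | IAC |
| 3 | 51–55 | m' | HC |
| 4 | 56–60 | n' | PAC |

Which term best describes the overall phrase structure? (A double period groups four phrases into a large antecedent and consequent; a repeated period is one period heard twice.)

parallel double period

Four phrases in two halves: the first half (bars 41–50) ends with an imperfect authentic cadence, the second (mm. 51–60) with a perfect authentic cadence — a large antecedent–consequent pair, i.e. a double period.
Phrase 3 begins with the same material as phrase 1, making it parallel.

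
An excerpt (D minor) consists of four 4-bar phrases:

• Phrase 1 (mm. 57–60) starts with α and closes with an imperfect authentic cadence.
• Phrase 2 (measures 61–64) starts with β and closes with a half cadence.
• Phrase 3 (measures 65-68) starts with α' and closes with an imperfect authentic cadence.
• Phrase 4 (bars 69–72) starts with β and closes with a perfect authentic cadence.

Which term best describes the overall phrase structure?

Four phrases in two halves: the first half (mm. 57-64) ends with a half cadence, the second (bars 65-72) with a perfect authentic cadence — a large antecedent–consequent pair, i.e. a double period.
Phrase 3 begins with the same material as phrase 1, making it parallel.

parallel double period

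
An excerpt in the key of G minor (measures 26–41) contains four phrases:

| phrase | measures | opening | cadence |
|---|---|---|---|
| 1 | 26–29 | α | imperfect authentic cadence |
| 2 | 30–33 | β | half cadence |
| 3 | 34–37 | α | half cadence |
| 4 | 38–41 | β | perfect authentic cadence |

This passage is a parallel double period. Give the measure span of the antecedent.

In a double period the four phrases pair into a large antecedent (phrases 1–2, ending half cadence) and a large consequent (phrases 3–4, ending perfect authentic cadence). The antecedent spans mm. 26-33.

measures 26–33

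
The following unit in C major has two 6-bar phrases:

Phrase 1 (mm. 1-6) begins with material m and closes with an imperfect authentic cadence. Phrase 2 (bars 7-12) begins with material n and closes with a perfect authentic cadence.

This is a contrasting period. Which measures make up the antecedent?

measures 1–6

The phrase ending with the weaker cadence (imperfect authentic cadence) is the antecedent; the one ending more conclusively (perfect authentic cadence) is the consequent. The antecedent is measures 1–6.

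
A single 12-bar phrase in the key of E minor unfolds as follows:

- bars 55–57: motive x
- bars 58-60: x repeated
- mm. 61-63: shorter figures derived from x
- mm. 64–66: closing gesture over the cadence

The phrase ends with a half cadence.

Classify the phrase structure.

sentence

Basic idea (bars 55–57) + its repetition (mm. 58–60) form the presentation; fragmentation and cadence (mm. 61–66) form the continuation — the 12-bar whole is a sentence.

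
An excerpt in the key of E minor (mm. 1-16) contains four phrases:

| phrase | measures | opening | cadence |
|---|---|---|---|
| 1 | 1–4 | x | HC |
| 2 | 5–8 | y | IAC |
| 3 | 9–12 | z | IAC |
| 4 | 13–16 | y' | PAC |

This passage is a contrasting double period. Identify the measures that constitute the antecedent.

In a double period the four phrases pair into a large antecedent (phrases 1–2, ending imperfect authentic cadence) and a large consequent (phrases 3–4, ending perfect authentic cadence). The antecedent spans measures 1–8.

measures 1–8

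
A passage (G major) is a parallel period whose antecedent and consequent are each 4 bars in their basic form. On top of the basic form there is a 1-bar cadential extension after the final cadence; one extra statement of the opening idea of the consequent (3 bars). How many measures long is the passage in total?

12 measures

Basic parallel period: 4 + 4 = 8 bars.
8 (basic form) + 1 (cadential extension) + 3 (extra statement) = 12.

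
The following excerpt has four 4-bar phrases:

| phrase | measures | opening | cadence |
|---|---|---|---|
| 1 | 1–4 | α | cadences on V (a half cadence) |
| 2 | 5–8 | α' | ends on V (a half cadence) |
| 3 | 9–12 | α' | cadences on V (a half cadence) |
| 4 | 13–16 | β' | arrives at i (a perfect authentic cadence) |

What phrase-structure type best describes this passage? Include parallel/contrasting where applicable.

Four phrases in two halves: the first half (measures 1-8) ends with a half cadence, the second (mm. 9–16) with a perfect authentic cadence — a large antecedent–consequent pair, i.e. a double period.
Phrase 3 begins with the same material as phrase 1, making it parallel.

parallel double period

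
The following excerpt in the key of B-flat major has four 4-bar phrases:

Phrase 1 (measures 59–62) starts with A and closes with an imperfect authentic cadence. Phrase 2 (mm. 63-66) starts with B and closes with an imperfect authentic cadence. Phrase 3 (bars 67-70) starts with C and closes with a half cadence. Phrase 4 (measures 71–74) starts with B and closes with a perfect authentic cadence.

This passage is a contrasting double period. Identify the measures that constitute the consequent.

measures 67–74

In a double period the four phrases pair into a large antecedent (phrases 1–2, ending imperfect authentic cadence) and a large consequent (phrases 3–4, ending perfect authentic cadence). The consequent spans bars 67–74.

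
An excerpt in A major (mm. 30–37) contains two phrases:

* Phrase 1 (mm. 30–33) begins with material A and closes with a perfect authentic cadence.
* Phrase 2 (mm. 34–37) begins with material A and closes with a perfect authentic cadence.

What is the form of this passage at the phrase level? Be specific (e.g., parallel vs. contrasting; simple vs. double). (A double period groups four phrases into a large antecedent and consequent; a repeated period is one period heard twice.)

Both phrases have the same opening (A) and the same cadence (perfect authentic cadence): the second is a restatement, not a consequent, so this is a repeated phrase rather than a period.

repeated phrase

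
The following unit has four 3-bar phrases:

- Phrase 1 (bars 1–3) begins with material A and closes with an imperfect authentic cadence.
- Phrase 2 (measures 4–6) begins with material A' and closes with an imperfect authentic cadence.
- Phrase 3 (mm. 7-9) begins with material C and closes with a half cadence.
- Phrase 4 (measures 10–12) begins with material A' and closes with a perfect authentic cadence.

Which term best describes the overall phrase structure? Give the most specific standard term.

contrasting double period

Four phrases in two halves: the first half (mm. 1-6) ends with an imperfect authentic cadence, the second (mm. 7-12) with a perfect authentic cadence — a large antecedent–consequent pair, i.e. a double period.
Phrase 3 begins with different material from phrase 1, making it contrasting.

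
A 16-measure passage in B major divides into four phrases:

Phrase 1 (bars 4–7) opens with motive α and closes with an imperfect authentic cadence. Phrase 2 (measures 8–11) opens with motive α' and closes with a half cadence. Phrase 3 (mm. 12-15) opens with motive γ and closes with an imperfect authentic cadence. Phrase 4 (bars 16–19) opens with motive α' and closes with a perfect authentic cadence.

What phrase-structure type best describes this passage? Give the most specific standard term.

contrasting double period

Four phrases in two halves: the first half (mm. 4–11) ends with a half cadence, the second (bars 12–19) with a perfect authentic cadence — a large antecedent–consequent pair, i.e. a double period.
Phrase 3 begins with different material from phrase 1, making it contrasting.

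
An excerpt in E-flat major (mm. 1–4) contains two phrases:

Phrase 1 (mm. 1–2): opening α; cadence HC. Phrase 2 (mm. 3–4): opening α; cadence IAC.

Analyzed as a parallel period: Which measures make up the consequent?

measures 3–4

The antecedent is the phrase ending with the weaker cadence (half cadence, phrase 1) and the consequent the one ending more conclusively (imperfect authentic cadence, phrase 2); the consequent is mm. 3–4.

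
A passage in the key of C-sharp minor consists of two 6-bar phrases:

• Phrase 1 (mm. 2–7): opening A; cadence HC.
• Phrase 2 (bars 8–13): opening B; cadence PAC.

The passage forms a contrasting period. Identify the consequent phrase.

phrase 2

The phrase ending with the weaker cadence (half cadence) is the antecedent; the one ending more conclusively (perfect authentic cadence) is the consequent. The consequent is phrase 2.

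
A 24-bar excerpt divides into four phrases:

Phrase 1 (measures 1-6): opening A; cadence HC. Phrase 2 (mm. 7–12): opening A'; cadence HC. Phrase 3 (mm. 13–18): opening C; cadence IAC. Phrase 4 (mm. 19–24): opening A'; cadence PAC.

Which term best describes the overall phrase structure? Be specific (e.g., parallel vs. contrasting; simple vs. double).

contrasting double period

Four phrases in two halves: the first half (mm. 1–12) ends with a half cadence, the second (mm. 13–24) with a perfect authentic cadence — a large antecedent–consequent pair, i.e. a double period.
Phrase 3 begins with different material from phrase 1, making it contrasting.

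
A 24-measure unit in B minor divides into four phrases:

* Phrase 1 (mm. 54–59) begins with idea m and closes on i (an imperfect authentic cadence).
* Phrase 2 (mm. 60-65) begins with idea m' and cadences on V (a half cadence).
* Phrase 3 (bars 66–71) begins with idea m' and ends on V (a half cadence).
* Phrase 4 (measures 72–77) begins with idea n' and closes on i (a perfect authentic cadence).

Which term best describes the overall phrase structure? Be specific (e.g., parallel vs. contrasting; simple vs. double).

Four phrases in two halves: the first half (measures 54-65) ends with a half cadence, the second (mm. 66-77) with a perfect authentic cadence — a large antecedent–consequent pair, i.e. a double period.
Phrase 3 begins with the same material as phrase 1, making it parallel.

parallel double period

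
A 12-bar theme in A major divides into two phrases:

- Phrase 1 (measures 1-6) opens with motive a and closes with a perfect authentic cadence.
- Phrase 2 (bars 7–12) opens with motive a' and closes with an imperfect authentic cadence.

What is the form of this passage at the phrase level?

phrase group

The second phrase closes with an imperfect authentic cadence, which is not stronger than the first phrase's perfect authentic cadence; without a weak→strong cadential pair there is no antecedent–consequent relationship, so this is a phrase group rather than a period.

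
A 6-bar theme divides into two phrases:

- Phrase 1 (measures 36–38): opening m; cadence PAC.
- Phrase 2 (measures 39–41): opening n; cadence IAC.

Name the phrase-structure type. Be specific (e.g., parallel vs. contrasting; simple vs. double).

The second phrase closes with an imperfect authentic cadence, which is not stronger than the first phrase's perfect authentic cadence; without a weak→strong cadential pair there is no antecedent–consequent relationship, so this is a phrase group rather than a period.

phrase group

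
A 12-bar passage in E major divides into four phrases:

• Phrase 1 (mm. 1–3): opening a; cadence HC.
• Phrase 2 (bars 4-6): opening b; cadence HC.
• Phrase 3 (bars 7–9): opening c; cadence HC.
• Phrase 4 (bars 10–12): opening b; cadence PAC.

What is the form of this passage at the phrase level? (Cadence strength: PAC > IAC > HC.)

Four phrases in two halves: the first half (bars 1–6) ends with a half cadence, the second (bars 7-12) with a perfect authentic cadence — a large antecedent–consequent pair, i.e. a double period.
Phrase 3 begins with different material from phrase 1, making it contrasting.

contrasting double period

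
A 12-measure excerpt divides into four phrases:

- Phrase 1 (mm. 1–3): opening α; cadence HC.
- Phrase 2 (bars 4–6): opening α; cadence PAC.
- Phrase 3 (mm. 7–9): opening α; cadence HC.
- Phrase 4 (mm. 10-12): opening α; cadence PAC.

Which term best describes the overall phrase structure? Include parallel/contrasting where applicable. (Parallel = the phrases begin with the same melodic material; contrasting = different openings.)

repeated period

The cadence pattern HC–PAC–HC–PAC is weak–strong twice, and phrases 3–4 restate phrases 1–2: a period heard twice, not a double period (which would end weakly at phrase 2).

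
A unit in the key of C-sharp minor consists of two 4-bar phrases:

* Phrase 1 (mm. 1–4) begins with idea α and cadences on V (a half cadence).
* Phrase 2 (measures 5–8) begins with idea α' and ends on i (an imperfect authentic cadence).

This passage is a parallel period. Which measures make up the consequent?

The antecedent is the phrase ending with the weaker cadence (half cadence, phrase 1) and the consequent the one ending more conclusively (imperfect authentic cadence, phrase 2); the consequent is bars 5–8.

measures 5–8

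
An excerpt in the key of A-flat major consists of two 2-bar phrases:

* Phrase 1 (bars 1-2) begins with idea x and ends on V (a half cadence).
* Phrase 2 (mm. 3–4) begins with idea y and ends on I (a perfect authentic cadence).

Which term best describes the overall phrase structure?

Phrase 1 ends with a half cadence (weaker) and phrase 2 with a perfect authentic cadence (stronger): antecedent + consequent = a period.
The two phrases open with different material (x / y), so the period is contrasting.

contrasting period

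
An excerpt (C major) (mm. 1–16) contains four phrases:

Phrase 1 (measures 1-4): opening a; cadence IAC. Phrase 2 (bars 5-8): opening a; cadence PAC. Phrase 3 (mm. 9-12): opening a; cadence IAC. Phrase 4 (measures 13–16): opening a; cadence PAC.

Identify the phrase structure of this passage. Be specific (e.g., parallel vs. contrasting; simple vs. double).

repeated period

The cadence pattern IAC–PAC–IAC–PAC is weak–strong twice, and phrases 3–4 restate phrases 1–2: a period heard twice, not a double period (which would end weakly at phrase 2).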